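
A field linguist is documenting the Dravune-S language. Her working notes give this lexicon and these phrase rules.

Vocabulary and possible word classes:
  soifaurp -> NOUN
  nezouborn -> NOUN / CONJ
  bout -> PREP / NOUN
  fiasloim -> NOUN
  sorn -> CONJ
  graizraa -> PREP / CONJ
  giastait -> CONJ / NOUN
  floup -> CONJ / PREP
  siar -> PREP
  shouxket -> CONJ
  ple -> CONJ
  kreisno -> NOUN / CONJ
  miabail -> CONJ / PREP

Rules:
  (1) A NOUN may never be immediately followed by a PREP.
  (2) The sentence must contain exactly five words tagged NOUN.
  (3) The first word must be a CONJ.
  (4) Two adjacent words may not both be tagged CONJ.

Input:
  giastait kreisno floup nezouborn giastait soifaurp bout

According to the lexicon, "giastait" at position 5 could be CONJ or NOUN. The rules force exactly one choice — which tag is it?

NOUN

Candidates per position — 1:giastait {CONJ,NOUN}; 2:kreisno {NOUN,CONJ}; 3:floup {CONJ,PREP}; 4:nezouborn {NOUN,CONJ}; 5:giastait {CONJ,NOUN}; 6:soifaurp {NOUN}; 7:bout {PREP,NOUN}.
If word 1 were NOUN, no tagging could satisfy rule 3; so word 1 is CONJ.
If word 2 were CONJ, no tagging could satisfy rule 2; so word 2 is NOUN.
If word 3 were PREP, no tagging could satisfy rule 1; so word 3 is CONJ.
If word 4 were CONJ, no tagging could satisfy rule 2; so word 4 is NOUN.
If word 5 were CONJ, no tagging could satisfy rule 2; so word 5 is NOUN.
If word 7 were PREP, no tagging could satisfy rule 1; so word 7 is NOUN.
The unique satisfying tagging is: CONJ NOUN CONJ NOUN NOUN NOUN NOUN.
Checking: rule 1 ok; rule 2 ok; rule 3 ok; rule 4 ok.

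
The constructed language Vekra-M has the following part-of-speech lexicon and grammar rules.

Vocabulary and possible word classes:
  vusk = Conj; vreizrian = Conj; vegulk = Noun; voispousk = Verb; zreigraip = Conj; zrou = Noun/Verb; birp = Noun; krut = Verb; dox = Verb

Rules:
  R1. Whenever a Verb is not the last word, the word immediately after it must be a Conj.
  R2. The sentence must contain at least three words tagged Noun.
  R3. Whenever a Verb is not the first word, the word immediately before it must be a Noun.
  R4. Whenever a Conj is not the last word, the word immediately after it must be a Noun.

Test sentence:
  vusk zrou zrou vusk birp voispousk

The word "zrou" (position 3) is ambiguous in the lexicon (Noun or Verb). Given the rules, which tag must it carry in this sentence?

Candidates per position — 1:vusk {Conj}; 2:zrou {Noun,Verb}; 3:zrou {Noun,Verb}; 4:vusk {Conj}; 5:birp {Noun}; 6:voispousk {Verb}.
At position 2, choosing Verb makes rule 1 impossible to satisfy; hence Noun.
At position 3, choosing Verb makes rule 2 impossible to satisfy; hence Noun.
The only consistent sequence is: Conj Noun Noun Conj Noun Verb.
Rule-by-rule: rule 1 ✓; rule 2 ✓; rule 3 ✓; rule 4 ✓.

Noun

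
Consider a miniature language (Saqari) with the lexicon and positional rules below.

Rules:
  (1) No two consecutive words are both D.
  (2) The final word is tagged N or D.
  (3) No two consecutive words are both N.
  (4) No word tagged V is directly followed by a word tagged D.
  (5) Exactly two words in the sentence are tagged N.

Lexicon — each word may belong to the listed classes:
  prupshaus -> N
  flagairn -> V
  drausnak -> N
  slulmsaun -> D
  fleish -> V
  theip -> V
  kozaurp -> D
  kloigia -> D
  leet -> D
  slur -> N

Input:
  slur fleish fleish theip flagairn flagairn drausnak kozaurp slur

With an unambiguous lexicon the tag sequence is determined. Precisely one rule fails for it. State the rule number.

Fixed tagging: N V V V V V N D N.
Rule check: R1 pass, R2 pass, R3 pass, R4 pass, R5 fail.
Only rule 5 fails.

5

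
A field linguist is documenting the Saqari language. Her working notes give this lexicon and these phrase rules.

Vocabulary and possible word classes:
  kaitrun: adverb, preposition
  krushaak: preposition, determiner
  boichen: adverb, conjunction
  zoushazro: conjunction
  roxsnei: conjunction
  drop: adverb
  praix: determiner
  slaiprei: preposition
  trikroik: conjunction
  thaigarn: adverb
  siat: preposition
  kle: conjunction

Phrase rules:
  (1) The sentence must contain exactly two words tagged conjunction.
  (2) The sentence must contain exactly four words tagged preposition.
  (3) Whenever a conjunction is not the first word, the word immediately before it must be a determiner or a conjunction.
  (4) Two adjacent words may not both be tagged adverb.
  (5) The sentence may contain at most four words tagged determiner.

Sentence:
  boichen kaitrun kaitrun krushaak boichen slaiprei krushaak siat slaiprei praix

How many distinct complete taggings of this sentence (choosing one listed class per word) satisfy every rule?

Candidates per position — 1:boichen {adverb,conjunction}; 2:kaitrun {adverb,preposition}; 3:kaitrun {adverb,preposition}; 4:krushaak {preposition,determiner}; 5:boichen {adverb,conjunction}; 6:slaiprei {preposition}; 7:krushaak {preposition,determiner}; 8:siat {preposition}; 9:slaiprei {preposition}; 10:praix {determiner}.
There are 64 candidate sequences in total.
The sequences that satisfy every rule: conjunction adverb preposition determiner conjunction preposition determiner preposition preposition determiner; conjunction preposition adverb determiner conjunction preposition determiner preposition preposition determiner.
Count = 2.

2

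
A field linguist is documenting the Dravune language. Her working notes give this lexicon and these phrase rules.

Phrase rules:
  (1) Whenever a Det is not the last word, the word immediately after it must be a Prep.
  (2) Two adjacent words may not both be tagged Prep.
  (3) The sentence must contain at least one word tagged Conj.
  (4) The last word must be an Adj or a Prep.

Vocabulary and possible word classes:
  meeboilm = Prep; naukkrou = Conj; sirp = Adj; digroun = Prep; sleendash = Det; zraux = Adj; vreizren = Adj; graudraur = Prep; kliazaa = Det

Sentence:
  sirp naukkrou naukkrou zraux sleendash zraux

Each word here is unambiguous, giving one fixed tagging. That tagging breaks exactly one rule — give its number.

1

Fixed tagging: Adj Conj Conj Adj Det Adj.
Checking each rule: R1 violated, R2 holds, R3 holds, R4 holds.
Only rule 1 fails.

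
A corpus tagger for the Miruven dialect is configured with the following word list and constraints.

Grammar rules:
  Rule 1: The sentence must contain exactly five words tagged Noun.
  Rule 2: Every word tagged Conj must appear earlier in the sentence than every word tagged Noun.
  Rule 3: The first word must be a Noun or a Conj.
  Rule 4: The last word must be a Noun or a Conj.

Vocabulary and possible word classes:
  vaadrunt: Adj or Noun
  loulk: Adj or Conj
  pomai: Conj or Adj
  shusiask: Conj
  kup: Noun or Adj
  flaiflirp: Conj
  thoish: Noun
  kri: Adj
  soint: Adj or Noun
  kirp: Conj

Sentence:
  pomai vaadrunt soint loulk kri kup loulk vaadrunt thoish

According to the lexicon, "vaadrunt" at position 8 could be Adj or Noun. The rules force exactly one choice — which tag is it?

Noun

Candidates per position — 1:pomai {Conj,Adj}; 2:vaadrunt {Adj,Noun}; 3:soint {Adj,Noun}; 4:loulk {Adj,Conj}; 5:kri {Adj}; 6:kup {Noun,Adj}; 7:loulk {Adj,Conj}; 8:vaadrunt {Adj,Noun}; 9:thoish {Noun}.
At position 1, choosing Adj makes rule 3 impossible to satisfy; hence Conj.
At position 2, choosing Adj makes rule 1 impossible to satisfy; hence Noun.
At position 3, choosing Adj makes rule 1 impossible to satisfy; hence Noun.
At position 4, choosing Conj makes rule 2 impossible to satisfy; hence Adj.
At position 6, choosing Adj makes rule 1 impossible to satisfy; hence Noun.
At position 7, choosing Conj makes rule 2 impossible to satisfy; hence Adj.
At position 8, choosing Adj makes rule 1 impossible to satisfy; hence Noun.
The unique satisfying tagging is: Conj Noun Noun Adj Adj Noun Adj Noun Noun.
Check: rule 1 holds; rule 2 holds; rule 3 holds; rule 4 holds.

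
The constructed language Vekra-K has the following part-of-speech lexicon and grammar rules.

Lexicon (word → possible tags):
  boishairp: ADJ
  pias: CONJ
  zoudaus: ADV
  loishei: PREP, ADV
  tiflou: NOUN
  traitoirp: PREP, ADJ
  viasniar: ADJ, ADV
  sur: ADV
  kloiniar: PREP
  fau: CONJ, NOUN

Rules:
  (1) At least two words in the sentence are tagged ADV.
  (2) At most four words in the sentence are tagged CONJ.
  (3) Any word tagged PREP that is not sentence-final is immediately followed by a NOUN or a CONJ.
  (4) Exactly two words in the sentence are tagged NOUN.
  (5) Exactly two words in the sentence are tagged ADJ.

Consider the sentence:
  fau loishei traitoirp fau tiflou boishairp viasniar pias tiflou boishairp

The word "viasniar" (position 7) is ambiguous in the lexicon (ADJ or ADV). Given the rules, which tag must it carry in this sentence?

ADV

Candidates per position — 1:fau {CONJ,NOUN}; 2:loishei {PREP,ADV}; 3:traitoirp {PREP,ADJ}; 4:fau {CONJ,NOUN}; 5:tiflou {NOUN}; 6:boishairp {ADJ}; 7:viasniar {ADJ,ADV}; 8:pias {CONJ}; 9:tiflou {NOUN}; 10:boishairp {ADJ}.
Position 1: tagging it NOUN would leave rule 4 unsatisfiable, so it must be CONJ.
Position 2: tagging it PREP would leave rule 1 unsatisfiable, so it must be ADV.
Position 3: tagging it ADJ would leave rule 5 unsatisfiable, so it must be PREP.
Position 4: tagging it NOUN would leave rule 4 unsatisfiable, so it must be CONJ.
Position 7: tagging it ADJ would leave rule 1 unsatisfiable, so it must be ADV.
That leaves exactly one tagging: CONJ ADV PREP CONJ NOUN ADJ ADV CONJ NOUN ADJ.
Verifying each rule — rule 1 ✓; rule 2 ✓; rule 3 ✓; rule 4 ✓; rule 5 ✓.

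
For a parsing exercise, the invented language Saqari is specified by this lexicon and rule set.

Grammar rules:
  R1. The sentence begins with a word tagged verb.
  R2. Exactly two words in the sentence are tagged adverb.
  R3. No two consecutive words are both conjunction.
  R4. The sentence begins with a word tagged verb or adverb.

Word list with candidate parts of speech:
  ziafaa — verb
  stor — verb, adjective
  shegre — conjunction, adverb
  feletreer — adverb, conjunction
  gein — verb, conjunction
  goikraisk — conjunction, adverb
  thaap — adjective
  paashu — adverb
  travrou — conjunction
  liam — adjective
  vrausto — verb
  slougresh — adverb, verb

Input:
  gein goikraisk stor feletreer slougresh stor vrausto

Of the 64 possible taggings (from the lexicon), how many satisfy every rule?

Candidates per position — 1:gein {verb,conjunction}; 2:goikraisk {conjunction,adverb}; 3:stor {verb,adjective}; 4:feletreer {adverb,conjunction}; 5:slougresh {adverb,verb}; 6:stor {verb,adjective}; 7:vrausto {verb}.
There are 64 candidate sequences in total.
Checking each against the rules leaves 12 sequences.
Count = 12.

12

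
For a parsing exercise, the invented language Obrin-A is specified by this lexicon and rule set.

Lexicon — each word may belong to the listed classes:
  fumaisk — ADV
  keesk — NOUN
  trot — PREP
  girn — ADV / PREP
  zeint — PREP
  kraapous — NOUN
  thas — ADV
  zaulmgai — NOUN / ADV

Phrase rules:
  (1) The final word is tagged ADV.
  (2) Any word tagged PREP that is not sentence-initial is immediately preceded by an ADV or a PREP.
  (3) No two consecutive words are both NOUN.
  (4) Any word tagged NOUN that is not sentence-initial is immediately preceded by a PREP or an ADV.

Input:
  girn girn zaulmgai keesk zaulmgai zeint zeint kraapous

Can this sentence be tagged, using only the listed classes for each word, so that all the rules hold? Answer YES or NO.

NO

Candidates per position — 1:girn {ADV,PREP}; 2:girn {ADV,PREP}; 3:zaulmgai {NOUN,ADV}; 4:keesk {NOUN}; 5:zaulmgai {NOUN,ADV}; 6:zeint {PREP}; 7:zeint {PREP}; 8:kraapous {NOUN}.
Rule 1 cannot be satisfied by any choice of tags from the lexicon.
So there is no consistent tagging.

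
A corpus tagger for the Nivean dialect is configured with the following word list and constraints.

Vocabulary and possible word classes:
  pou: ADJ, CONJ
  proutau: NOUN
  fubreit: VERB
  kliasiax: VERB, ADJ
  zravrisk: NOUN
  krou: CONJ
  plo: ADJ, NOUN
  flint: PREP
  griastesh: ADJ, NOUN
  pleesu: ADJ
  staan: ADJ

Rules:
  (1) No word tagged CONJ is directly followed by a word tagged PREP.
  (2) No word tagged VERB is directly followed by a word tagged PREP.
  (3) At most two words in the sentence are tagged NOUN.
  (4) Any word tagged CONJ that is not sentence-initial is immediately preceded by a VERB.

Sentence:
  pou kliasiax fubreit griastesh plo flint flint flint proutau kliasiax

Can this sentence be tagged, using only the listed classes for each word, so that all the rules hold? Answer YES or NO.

Candidates per position — 1:pou {ADJ,CONJ}; 2:kliasiax {VERB,ADJ}; 3:fubreit {VERB}; 4:griastesh {ADJ,NOUN}; 5:plo {ADJ,NOUN}; 6:flint {PREP}; 7:flint {PREP}; 8:flint {PREP}; 9:proutau {NOUN}; 10:kliasiax {VERB,ADJ}.
One satisfying assignment: CONJ ADJ VERB NOUN ADJ PREP PREP PREP NOUN ADJ.
Check: rule 1 ✓; rule 2 ✓; rule 3 ✓; rule 4 ✓.

YES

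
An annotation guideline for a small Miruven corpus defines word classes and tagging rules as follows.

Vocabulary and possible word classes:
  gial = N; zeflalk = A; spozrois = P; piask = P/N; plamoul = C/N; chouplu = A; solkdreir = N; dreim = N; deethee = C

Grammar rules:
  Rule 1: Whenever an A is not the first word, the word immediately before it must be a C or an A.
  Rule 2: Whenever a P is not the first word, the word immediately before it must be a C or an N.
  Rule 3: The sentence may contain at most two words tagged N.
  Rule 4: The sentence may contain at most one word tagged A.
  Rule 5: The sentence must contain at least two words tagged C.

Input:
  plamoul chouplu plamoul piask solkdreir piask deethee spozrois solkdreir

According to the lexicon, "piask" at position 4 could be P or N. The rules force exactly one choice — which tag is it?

Candidates per position — 1:plamoul {C,N}; 2:chouplu {A}; 3:plamoul {C,N}; 4:piask {P,N}; 5:solkdreir {N}; 6:piask {P,N}; 7:deethee {C}; 8:spozrois {P}; 9:solkdreir {N}.
If word 1 were N, no tagging could satisfy rule 1; so word 1 is C.
If word 3 were N, no tagging could satisfy rule 3; so word 3 is C.
If word 4 were N, no tagging could satisfy rule 3; so word 4 is P.
If word 6 were N, no tagging could satisfy rule 3; so word 6 is P.
The only consistent sequence is: C A C P N P C P N.
Rule-by-rule: rule 1 ✓; rule 2 ✓; rule 3 ✓; rule 4 ✓; rule 5 ✓.

P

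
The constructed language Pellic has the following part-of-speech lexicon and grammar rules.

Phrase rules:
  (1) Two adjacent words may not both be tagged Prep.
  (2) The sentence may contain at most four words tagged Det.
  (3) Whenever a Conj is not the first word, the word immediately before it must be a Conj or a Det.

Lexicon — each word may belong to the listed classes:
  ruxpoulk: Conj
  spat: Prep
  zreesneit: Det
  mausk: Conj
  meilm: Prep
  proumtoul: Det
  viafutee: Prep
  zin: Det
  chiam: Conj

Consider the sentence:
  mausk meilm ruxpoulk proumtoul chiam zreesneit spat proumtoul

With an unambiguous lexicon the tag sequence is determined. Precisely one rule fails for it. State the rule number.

3

Fixed tagging: Conj Prep Conj Det Conj Det Prep Det.
Applying the rules: R1 ✓, R2 ✓, R3 ✗.
Only rule 3 fails.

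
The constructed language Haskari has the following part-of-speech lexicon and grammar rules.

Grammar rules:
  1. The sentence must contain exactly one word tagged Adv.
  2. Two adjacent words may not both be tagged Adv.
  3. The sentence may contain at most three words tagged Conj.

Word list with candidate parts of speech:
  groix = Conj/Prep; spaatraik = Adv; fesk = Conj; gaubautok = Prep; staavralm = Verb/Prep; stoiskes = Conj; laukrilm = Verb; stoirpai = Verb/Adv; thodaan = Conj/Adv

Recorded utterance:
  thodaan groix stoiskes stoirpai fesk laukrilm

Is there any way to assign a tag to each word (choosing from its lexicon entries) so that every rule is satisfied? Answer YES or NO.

Candidates per position — 1:thodaan {Conj,Adv}; 2:groix {Conj,Prep}; 3:stoiskes {Conj}; 4:stoirpai {Verb,Adv}; 5:fesk {Conj}; 6:laukrilm {Verb}.
One satisfying assignment: Conj Prep Conj Adv Conj Verb.
Checking: rule 1 ok; rule 2 ok; rule 3 ok.

YES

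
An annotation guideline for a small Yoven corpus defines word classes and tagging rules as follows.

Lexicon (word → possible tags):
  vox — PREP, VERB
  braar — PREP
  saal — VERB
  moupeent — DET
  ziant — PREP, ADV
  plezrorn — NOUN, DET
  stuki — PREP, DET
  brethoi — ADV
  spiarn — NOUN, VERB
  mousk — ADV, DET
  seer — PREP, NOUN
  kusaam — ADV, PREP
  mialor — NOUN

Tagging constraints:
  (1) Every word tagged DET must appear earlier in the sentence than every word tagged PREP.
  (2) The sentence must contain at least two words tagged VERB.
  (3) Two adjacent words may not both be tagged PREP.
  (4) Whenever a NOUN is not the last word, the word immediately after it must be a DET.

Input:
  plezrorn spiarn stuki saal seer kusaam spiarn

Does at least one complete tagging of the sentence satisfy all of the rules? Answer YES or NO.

YES

Candidates per position — 1:plezrorn {NOUN,DET}; 2:spiarn {NOUN,VERB}; 3:stuki {PREP,DET}; 4:saal {VERB}; 5:seer {PREP,NOUN}; 6:kusaam {ADV,PREP}; 7:spiarn {NOUN,VERB}.
One satisfying assignment: DET VERB DET VERB PREP ADV VERB.
Check: rule 1 ✓; rule 2 ✓; rule 3 ✓; rule 4 ✓.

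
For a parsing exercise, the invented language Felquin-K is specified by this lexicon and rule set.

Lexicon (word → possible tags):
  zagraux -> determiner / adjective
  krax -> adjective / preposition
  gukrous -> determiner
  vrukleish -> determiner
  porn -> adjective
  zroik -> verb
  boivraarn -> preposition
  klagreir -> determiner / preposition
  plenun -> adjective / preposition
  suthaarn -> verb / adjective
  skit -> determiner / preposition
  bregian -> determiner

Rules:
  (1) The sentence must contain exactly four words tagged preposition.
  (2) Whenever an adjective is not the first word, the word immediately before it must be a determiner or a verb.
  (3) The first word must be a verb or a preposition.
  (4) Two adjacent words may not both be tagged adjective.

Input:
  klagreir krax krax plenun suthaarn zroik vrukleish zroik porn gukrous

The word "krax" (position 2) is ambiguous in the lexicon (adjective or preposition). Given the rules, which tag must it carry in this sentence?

preposition

Candidates per position — 1:klagreir {determiner,preposition}; 2:krax {adjective,preposition}; 3:krax {adjective,preposition}; 4:plenun {adjective,preposition}; 5:suthaarn {verb,adjective}; 6:zroik {verb}; 7:vrukleish {determiner}; 8:zroik {verb}; 9:porn {adjective}; 10:gukrous {determiner}.
If word 1 were determiner, no tagging could satisfy rule 1; so word 1 is preposition.
If word 2 were adjective, no tagging could satisfy rule 1; so word 2 is preposition.
If word 3 were adjective, no tagging could satisfy rule 1; so word 3 is preposition.
If word 4 were adjective, no tagging could satisfy rule 1; so word 4 is preposition.
If word 5 were adjective, no tagging could satisfy rule 2; so word 5 is verb.
The unique satisfying tagging is: preposition preposition preposition preposition verb verb determiner verb adjective determiner.
Check: rule 1 holds; rule 2 holds; rule 3 holds; rule 4 holds.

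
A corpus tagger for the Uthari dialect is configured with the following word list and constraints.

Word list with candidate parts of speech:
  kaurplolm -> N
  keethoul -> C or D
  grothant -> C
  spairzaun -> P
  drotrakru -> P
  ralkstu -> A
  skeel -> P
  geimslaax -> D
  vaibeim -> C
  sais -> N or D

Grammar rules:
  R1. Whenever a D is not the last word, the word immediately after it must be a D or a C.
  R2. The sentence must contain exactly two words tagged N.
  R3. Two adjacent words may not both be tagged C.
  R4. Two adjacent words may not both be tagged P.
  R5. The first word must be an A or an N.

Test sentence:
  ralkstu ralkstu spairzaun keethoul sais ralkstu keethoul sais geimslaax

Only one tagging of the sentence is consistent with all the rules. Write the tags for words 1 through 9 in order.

Candidates per position — 1:ralkstu {A}; 2:ralkstu {A}; 3:spairzaun {P}; 4:keethoul {C,D}; 5:sais {N,D}; 6:ralkstu {A}; 7:keethoul {C,D}; 8:sais {N,D}; 9:geimslaax {D}.
If word 4 were D, no tagging could satisfy rule 1; so word 4 is C.
If word 5 were D, no tagging could satisfy rule 1; so word 5 is N.
If word 8 were D, no tagging could satisfy rule 2; so word 8 is N.
If word 7 were D, no tagging could satisfy rule 1; so word 7 is C.
So the tagging must be: A A P C N A C N D.
Rule-by-rule: rule 1 holds; rule 2 holds; rule 3 holds; rule 4 holds; rule 5 holds.

A A P C N A C N D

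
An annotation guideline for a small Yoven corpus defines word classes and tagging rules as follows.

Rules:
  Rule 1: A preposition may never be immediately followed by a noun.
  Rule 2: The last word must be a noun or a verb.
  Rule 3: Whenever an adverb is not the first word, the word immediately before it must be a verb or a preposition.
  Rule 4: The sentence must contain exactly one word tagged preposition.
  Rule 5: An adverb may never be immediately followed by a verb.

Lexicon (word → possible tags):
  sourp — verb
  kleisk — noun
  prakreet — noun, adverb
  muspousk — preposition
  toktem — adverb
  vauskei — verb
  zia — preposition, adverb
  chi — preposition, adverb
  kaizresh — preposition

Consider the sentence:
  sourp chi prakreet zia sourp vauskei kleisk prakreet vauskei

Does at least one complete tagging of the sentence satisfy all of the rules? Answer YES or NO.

YES

Candidates per position — 1:sourp {verb}; 2:chi {preposition,adverb}; 3:prakreet {noun,adverb}; 4:zia {preposition,adverb}; 5:sourp {verb}; 6:vauskei {verb}; 7:kleisk {noun}; 8:prakreet {noun,adverb}; 9:vauskei {verb}.
One satisfying assignment: verb adverb noun preposition verb verb noun noun verb.
Check: rule 1 holds; rule 2 holds; rule 3 holds; rule 4 holds; rule 5 holds.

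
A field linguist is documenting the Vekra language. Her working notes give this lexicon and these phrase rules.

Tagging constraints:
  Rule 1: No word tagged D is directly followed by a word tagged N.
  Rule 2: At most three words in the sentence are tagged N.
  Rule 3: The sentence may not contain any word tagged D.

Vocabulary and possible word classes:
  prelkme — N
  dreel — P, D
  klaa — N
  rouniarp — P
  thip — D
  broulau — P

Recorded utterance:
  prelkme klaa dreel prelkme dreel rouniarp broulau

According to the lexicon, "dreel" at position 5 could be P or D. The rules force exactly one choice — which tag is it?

Candidates per position — 1:prelkme {N}; 2:klaa {N}; 3:dreel {P,D}; 4:prelkme {N}; 5:dreel {P,D}; 6:rouniarp {P}; 7:broulau {P}.
At position 3, choosing D makes rule 1 impossible to satisfy; hence P.
At position 5, choosing D makes rule 3 impossible to satisfy; hence P.
The unique satisfying tagging is: N N P N P P P.
Check: rule 1 holds; rule 2 holds; rule 3 holds.

P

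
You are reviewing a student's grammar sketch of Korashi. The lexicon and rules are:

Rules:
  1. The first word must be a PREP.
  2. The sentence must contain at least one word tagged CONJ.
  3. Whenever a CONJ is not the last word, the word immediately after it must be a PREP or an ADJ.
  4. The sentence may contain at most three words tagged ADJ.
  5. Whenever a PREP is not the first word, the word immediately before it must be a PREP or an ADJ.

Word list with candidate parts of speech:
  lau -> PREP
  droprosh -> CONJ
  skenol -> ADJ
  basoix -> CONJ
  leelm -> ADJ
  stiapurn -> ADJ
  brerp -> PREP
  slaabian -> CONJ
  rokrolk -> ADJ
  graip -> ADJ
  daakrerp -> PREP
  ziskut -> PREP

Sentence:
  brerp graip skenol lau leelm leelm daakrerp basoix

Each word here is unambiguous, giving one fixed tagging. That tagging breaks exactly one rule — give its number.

4

Fixed tagging: PREP ADJ ADJ PREP ADJ ADJ PREP CONJ.
Checking each rule: R1 pass, R2 pass, R3 pass, R4 fail, R5 pass.
Only rule 4 fails.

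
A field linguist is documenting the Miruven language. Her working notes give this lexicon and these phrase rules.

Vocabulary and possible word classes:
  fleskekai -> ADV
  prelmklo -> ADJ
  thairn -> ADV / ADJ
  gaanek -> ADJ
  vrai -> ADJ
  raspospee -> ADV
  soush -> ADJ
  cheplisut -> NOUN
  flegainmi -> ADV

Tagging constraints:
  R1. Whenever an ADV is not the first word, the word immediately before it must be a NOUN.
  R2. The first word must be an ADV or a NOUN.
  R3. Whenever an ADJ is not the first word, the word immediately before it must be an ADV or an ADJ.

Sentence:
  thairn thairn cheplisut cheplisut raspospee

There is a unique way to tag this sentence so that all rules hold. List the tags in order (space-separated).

ADV ADJ NOUN NOUN ADV

Candidates per position — 1:thairn {ADV,ADJ}; 2:thairn {ADV,ADJ}; 3:cheplisut {NOUN}; 4:cheplisut {NOUN}; 5:raspospee {ADV}.
Position 1: ADJ is ruled out by rule 2; that leaves ADV.
Position 2: ADV is ruled out by rule 1; that leaves ADJ.
The unique satisfying tagging is: ADV ADJ NOUN NOUN ADV.
Verifying each rule — rule 1 satisfied; rule 2 satisfied; rule 3 satisfied.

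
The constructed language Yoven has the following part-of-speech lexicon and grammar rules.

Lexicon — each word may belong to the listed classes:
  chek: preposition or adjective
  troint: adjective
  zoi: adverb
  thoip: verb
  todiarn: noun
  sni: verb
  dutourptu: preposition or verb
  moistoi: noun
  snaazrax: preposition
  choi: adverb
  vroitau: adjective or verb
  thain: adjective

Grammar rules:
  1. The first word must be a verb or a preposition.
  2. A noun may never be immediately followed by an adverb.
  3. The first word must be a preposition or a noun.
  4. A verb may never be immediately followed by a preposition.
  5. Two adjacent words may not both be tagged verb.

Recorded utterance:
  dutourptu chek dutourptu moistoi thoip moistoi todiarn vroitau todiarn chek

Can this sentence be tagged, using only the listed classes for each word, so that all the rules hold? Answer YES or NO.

Candidates per position — 1:dutourptu {preposition,verb}; 2:chek {preposition,adjective}; 3:dutourptu {preposition,verb}; 4:moistoi {noun}; 5:thoip {verb}; 6:moistoi {noun}; 7:todiarn {noun}; 8:vroitau {adjective,verb}; 9:todiarn {noun}; 10:chek {preposition,adjective}.
One satisfying assignment: preposition preposition preposition noun verb noun noun adjective noun adjective.
Rule-by-rule: rule 1 ✓; rule 2 ✓; rule 3 ✓; rule 4 ✓; rule 5 ✓.

YES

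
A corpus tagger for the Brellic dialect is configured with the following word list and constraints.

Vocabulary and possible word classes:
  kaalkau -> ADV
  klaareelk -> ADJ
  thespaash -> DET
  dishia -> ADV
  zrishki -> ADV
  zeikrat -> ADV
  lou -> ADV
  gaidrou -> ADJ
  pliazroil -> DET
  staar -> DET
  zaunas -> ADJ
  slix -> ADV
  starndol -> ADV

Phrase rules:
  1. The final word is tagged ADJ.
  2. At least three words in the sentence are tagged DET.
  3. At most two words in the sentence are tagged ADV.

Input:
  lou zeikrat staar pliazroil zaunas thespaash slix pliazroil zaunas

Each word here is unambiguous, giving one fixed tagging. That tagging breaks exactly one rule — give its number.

3

Fixed tagging: ADV ADV DET DET ADJ DET ADV DET ADJ.
Checking each rule: R1 ok, R2 ok, R3 fails.
Only rule 3 fails.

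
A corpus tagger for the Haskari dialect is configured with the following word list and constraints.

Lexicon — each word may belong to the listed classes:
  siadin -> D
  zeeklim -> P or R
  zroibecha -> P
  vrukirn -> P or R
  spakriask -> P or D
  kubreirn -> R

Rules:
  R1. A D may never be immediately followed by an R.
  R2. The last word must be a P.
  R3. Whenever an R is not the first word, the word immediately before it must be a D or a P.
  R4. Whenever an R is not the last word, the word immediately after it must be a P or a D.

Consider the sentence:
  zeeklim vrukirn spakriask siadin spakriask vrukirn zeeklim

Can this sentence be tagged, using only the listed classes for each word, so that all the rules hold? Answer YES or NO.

Candidates per position — 1:zeeklim {P,R}; 2:vrukirn {P,R}; 3:spakriask {P,D}; 4:siadin {D}; 5:spakriask {P,D}; 6:vrukirn {P,R}; 7:zeeklim {P,R}.
One satisfying assignment: R P P D P P P.
Check: rule 1 ✓; rule 2 ✓; rule 3 ✓; rule 4 ✓.

YES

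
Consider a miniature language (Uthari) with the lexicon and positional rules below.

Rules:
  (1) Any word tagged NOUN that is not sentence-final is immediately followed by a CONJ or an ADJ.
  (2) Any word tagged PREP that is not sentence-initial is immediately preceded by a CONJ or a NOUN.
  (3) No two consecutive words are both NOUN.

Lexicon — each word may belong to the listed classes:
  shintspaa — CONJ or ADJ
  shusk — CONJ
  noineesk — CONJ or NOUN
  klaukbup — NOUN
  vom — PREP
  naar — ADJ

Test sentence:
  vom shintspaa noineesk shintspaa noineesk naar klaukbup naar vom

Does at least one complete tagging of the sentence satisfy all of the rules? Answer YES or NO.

NO

Candidates per position — 1:vom {PREP}; 2:shintspaa {CONJ,ADJ}; 3:noineesk {CONJ,NOUN}; 4:shintspaa {CONJ,ADJ}; 5:noineesk {CONJ,NOUN}; 6:naar {ADJ}; 7:klaukbup {NOUN}; 8:naar {ADJ}; 9:vom {PREP}.
Rule 2 cannot be satisfied by any choice of tags from the lexicon.
So there is no consistent tagging.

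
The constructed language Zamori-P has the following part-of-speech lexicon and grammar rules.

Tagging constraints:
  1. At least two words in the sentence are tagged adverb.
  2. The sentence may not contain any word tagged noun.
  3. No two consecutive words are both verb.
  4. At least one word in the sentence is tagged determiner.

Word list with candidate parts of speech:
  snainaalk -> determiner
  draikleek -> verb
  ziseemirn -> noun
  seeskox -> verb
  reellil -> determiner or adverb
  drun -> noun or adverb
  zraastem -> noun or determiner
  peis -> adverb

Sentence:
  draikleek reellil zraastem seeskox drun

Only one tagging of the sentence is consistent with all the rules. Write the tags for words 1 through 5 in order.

Candidates per position — 1:draikleek {verb}; 2:reellil {determiner,adverb}; 3:zraastem {noun,determiner}; 4:seeskox {verb}; 5:drun {noun,adverb}.
At position 2, choosing determiner makes rule 1 impossible to satisfy; hence adverb.
At position 3, choosing noun makes rule 2 impossible to satisfy; hence determiner.
At position 5, choosing noun makes rule 1 impossible to satisfy; hence adverb.
That leaves exactly one tagging: verb adverb determiner verb adverb.
Rule-by-rule: rule 1 satisfied; rule 2 satisfied; rule 3 satisfied; rule 4 satisfied.

verb adverb determiner verb adverb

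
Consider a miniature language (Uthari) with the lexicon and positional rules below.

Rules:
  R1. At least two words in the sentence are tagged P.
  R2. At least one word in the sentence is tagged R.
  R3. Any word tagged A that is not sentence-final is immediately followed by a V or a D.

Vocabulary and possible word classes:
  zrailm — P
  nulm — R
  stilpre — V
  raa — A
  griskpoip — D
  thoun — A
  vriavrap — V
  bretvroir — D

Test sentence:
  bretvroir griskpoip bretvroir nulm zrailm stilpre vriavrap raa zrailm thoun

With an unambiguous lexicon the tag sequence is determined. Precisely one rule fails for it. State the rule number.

3

Fixed tagging: D D D R P V V A P A.
Checking each rule: R1 holds, R2 holds, R3 violated.
Only rule 3 fails.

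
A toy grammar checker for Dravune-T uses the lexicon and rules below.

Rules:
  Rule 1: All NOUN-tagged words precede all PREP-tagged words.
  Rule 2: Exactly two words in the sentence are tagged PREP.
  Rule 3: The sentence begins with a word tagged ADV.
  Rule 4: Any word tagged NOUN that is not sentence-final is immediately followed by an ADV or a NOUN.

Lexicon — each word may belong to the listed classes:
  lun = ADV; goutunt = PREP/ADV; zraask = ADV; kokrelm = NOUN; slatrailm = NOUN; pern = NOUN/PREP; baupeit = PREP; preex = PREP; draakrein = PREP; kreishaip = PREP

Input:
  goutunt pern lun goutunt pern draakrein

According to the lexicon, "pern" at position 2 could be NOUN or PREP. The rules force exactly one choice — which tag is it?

Candidates per position — 1:goutunt {PREP,ADV}; 2:pern {NOUN,PREP}; 3:lun {ADV}; 4:goutunt {PREP,ADV}; 5:pern {NOUN,PREP}; 6:draakrein {PREP}.
If word 1 were PREP, no tagging could satisfy rule 3; so word 1 is ADV.
If word 5 were NOUN, no tagging could satisfy rule 4; so word 5 is PREP.
If word 2 were PREP, no tagging could satisfy rule 2; so word 2 is NOUN.
If word 4 were PREP, no tagging could satisfy rule 2; so word 4 is ADV.
The only consistent sequence is: ADV NOUN ADV ADV PREP PREP.
Checking: rule 1 satisfied; rule 2 satisfied; rule 3 satisfied; rule 4 satisfied.

NOUN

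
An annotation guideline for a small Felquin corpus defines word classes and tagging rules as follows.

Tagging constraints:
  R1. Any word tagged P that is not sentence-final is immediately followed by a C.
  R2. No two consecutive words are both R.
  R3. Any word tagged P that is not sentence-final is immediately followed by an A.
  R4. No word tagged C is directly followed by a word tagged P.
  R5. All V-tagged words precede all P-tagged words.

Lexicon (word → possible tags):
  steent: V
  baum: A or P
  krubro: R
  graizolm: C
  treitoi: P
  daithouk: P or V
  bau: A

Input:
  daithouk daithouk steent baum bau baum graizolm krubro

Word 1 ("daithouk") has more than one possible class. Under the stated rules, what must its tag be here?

V

Candidates per position — 1:daithouk {P,V}; 2:daithouk {P,V}; 3:steent {V}; 4:baum {A,P}; 5:bau {A}; 6:baum {A,P}; 7:graizolm {C}; 8:krubro {R}.
At position 1, choosing P makes rule 1 impossible to satisfy; hence V.
At position 2, choosing P makes rule 1 impossible to satisfy; hence V.
At position 4, choosing P makes rule 1 impossible to satisfy; hence A.
At position 6, choosing P makes rule 3 impossible to satisfy; hence A.
The only consistent sequence is: V V V A A A C R.
Check: rule 1 ok; rule 2 ok; rule 3 ok; rule 4 ok; rule 5 ok.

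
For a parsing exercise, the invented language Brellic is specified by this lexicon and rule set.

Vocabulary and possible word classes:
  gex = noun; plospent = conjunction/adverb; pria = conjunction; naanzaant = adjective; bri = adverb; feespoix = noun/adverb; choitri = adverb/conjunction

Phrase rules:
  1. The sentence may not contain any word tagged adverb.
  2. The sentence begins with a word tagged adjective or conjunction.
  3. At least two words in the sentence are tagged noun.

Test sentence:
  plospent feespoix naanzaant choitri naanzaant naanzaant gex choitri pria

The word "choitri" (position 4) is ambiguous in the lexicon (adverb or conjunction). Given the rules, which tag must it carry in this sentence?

Candidates per position — 1:plospent {conjunction,adverb}; 2:feespoix {noun,adverb}; 3:naanzaant {adjective}; 4:choitri {adverb,conjunction}; 5:naanzaant {adjective}; 6:naanzaant {adjective}; 7:gex {noun}; 8:choitri {adverb,conjunction}; 9:pria {conjunction}.
Position 1: tagging it adverb would leave rule 1 unsatisfiable, so it must be conjunction.
Position 2: tagging it adverb would leave rule 1 unsatisfiable, so it must be noun.
Position 4: tagging it adverb would leave rule 1 unsatisfiable, so it must be conjunction.
Position 8: tagging it adverb would leave rule 1 unsatisfiable, so it must be conjunction.
The only consistent sequence is: conjunction noun adjective conjunction adjective adjective noun conjunction conjunction.
Verifying each rule — rule 1 ✓; rule 2 ✓; rule 3 ✓.

conjunction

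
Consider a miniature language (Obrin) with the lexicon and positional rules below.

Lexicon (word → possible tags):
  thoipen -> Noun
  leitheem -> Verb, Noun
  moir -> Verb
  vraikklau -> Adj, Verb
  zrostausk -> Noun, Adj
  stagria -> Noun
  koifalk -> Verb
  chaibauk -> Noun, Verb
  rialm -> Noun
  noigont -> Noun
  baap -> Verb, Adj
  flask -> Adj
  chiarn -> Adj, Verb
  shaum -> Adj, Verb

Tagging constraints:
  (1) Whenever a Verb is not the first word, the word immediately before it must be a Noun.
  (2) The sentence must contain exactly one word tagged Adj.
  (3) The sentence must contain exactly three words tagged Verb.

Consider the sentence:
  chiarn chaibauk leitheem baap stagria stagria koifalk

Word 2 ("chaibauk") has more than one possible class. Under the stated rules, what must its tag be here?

Noun

Candidates per position — 1:chiarn {Adj,Verb}; 2:chaibauk {Noun,Verb}; 3:leitheem {Verb,Noun}; 4:baap {Verb,Adj}; 5:stagria {Noun}; 6:stagria {Noun}; 7:koifalk {Verb}.
Position 2: Verb is ruled out by rule 1; that leaves Noun.
The remaining ambiguous positions (1, 3, 4) are resolved jointly — only one combination satisfies every rule.
So the tagging must be: Verb Noun Verb Adj Noun Noun Verb.
Rule-by-rule: rule 1 ok; rule 2 ok; rule 3 ok.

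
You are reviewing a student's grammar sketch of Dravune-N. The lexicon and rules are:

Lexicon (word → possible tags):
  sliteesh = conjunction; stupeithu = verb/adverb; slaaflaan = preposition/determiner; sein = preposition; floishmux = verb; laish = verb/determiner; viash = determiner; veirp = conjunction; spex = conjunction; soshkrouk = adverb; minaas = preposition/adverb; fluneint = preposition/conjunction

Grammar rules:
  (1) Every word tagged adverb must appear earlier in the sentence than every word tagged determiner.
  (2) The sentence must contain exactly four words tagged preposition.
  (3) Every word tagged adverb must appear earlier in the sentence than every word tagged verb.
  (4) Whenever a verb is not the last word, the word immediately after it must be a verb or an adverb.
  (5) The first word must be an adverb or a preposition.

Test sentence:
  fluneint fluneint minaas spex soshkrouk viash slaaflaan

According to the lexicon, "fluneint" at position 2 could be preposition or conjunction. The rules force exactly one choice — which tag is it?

Candidates per position — 1:fluneint {preposition,conjunction}; 2:fluneint {preposition,conjunction}; 3:minaas {preposition,adverb}; 4:spex {conjunction}; 5:soshkrouk {adverb}; 6:viash {determiner}; 7:slaaflaan {preposition,determiner}.
At position 1, choosing conjunction makes rule 2 impossible to satisfy; hence preposition.
At position 2, choosing conjunction makes rule 2 impossible to satisfy; hence preposition.
At position 3, choosing adverb makes rule 2 impossible to satisfy; hence preposition.
At position 7, choosing determiner makes rule 2 impossible to satisfy; hence preposition.
The unique satisfying tagging is: preposition preposition preposition conjunction adverb determiner preposition.
Check: rule 1 satisfied; rule 2 satisfied; rule 3 satisfied; rule 4 satisfied; rule 5 satisfied.

preposition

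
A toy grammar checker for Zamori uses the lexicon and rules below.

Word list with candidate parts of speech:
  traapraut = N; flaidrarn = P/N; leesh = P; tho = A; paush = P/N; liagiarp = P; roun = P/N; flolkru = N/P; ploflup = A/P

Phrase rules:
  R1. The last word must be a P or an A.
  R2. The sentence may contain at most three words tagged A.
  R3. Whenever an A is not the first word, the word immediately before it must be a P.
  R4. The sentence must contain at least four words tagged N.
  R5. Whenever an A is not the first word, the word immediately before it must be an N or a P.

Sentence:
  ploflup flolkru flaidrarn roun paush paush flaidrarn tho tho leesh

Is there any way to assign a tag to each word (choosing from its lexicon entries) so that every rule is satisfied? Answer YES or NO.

NO

Candidates per position — 1:ploflup {A,P}; 2:flolkru {N,P}; 3:flaidrarn {P,N}; 4:roun {P,N}; 5:paush {P,N}; 6:paush {P,N}; 7:flaidrarn {P,N}; 8:tho {A}; 9:tho {A}; 10:leesh {P}.
Rule 3 cannot be satisfied by any choice of tags from the lexicon.
So there is no consistent tagging.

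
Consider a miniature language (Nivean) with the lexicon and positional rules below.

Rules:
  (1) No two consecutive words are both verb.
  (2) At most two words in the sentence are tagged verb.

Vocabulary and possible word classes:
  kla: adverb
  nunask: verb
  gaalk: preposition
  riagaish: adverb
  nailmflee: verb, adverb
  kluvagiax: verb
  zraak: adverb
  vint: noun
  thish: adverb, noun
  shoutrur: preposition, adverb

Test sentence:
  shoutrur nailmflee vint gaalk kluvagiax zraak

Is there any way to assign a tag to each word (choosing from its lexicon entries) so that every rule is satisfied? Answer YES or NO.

Candidates per position — 1:shoutrur {preposition,adverb}; 2:nailmflee {verb,adverb}; 3:vint {noun}; 4:gaalk {preposition}; 5:kluvagiax {verb}; 6:zraak {adverb}.
One satisfying assignment: preposition adverb noun preposition verb adverb.
Verifying each rule — rule 1 satisfied; rule 2 satisfied.

YES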